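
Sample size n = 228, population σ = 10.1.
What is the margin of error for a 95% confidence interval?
Margin of error = 1.31

Margin of error = z* · σ/√n
= 1.960 · 10.1/√228
= 1.960 · 10.1/15.0997
= 1.31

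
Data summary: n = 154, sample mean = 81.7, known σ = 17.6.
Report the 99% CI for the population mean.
(78.05, 85.35)

z-interval (σ known):
z* = 2.576 for 99% confidence

Margin of error = z* · σ/√n = 2.576 · 17.6/√154 = 3.65

CI: (81.7 - 3.65, 81.7 + 3.65) = (78.05, 85.35)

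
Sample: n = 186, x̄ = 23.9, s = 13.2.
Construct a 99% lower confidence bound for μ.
μ ≥ 21.63

Lower bound (one-sided):
t* = 2.347 (one-sided for 99%)
Lower bound = x̄ - t* · s/√n = 23.9 - 2.347 · 13.2/√186 = 21.63

We are 99% confident that μ ≥ 21.63.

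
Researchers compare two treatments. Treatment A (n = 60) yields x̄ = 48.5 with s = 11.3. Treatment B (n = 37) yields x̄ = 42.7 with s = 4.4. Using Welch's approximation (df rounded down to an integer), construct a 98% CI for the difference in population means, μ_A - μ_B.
(1.94, 9.66)

Difference: x̄₁ - x̄₂ = 5.80
SE = √(s₁²/n₁ + s₂²/n₂) = √(11.3²/60 + 4.4²/37) = 1.6283
df = 83.32 → 83 (Welch–Satterthwaite, rounded down)
t* = 2.372

CI: 5.80 ± 2.372 · 1.6283 = 5.80 ± 3.86 = (1.94, 9.66)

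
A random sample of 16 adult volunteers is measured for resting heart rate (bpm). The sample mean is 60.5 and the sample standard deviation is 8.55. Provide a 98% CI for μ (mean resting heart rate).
(54.94, 66.06)

t-interval (σ unknown):
df = n - 1 = 15
t* = 2.602 for 98% confidence

Margin of error = t* · s/√n = 2.602 · 8.55/√16 = 5.56

CI: (54.94, 66.06)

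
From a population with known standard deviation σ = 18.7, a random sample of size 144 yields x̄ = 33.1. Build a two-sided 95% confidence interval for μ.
(30.05, 36.15)

z-interval (σ known):
z* = 1.960 for 95% confidence

Margin of error = z* · σ/√n = 1.960 · 18.7/√144 = 3.05

CI: (33.1 - 3.05, 33.1 + 3.05) = (30.05, 36.15)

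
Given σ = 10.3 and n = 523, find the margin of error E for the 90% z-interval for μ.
Margin of error = 0.74

Margin of error = z* · σ/√n
= 1.645 · 10.3/√523
= 1.645 · 10.3/22.8692
= 0.74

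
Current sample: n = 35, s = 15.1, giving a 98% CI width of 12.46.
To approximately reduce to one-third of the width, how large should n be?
n ≈ 315

CI width ∝ 1/√n
To reduce width by factor 3, need √n to grow by 3 → need 3² = 9 times as many samples.

Current: n = 35, width = 12.46
New: n = 315, width ≈ 3.98

Width reduced by factor of 12.46/3.98 = 3.13.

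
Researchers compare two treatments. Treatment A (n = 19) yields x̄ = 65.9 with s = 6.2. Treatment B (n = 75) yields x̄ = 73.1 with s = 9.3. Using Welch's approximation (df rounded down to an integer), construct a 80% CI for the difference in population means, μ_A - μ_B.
(-9.52, -4.88)

Difference: x̄₁ - x̄₂ = -7.20
SE = √(s₁²/n₁ + s₂²/n₂) = √(6.2²/19 + 9.3²/75) = 1.7822
df = 41.12 → 41 (Welch–Satterthwaite, rounded down)
t* = 1.303

CI: -7.20 ± 1.303 · 1.7822 = -7.20 ± 2.32 = (-9.52, -4.88)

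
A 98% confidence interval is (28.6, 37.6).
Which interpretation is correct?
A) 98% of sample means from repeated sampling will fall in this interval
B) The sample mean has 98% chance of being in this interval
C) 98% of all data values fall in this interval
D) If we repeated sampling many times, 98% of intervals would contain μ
D

A) Wrong — coverage applies to intervals containing μ, not to future x̄ values.
B) Wrong — x̄ is observed and sits in the interval by construction.
C) Wrong — a CI is about the parameter μ, not individual data values.
D) Correct — this is the frequentist long-run coverage interpretation.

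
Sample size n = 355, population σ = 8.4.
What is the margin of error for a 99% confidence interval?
Margin of error = 1.15

Margin of error = z* · σ/√n
= 2.576 · 8.4/√355
= 2.576 · 8.4/18.8414
= 1.15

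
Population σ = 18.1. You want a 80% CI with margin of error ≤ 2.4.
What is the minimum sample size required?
n ≥ 94

For margin E ≤ 2.4:
n ≥ (z* · σ / E)²
n ≥ (1.282 · 18.1 / 2.4)²
n ≥ 93.48

Minimum n = 94 (rounding up)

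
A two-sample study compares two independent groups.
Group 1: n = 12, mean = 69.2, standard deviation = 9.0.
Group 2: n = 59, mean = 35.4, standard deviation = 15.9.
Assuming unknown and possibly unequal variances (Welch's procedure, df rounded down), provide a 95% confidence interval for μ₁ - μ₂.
(26.98, 40.62)

Difference: x̄₁ - x̄₂ = 33.80
SE = √(s₁²/n₁ + s₂²/n₂) = √(9.0²/12 + 15.9²/59) = 3.3219
df = 27.31 → 27 (Welch–Satterthwaite, rounded down)
t* = 2.052

CI: 33.80 ± 2.052 · 3.3219 = 33.80 ± 6.82 = (26.98, 40.62)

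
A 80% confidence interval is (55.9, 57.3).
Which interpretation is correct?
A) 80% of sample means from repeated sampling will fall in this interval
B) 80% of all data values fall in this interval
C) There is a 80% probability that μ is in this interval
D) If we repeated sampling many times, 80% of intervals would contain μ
D

A) Wrong — coverage applies to intervals containing μ, not to future x̄ values.
B) Wrong — a CI is about the parameter μ, not individual data values.
C) Wrong — μ is fixed; the randomness lives in the interval, not in μ.
D) Correct — this is the frequentist long-run coverage interpretation.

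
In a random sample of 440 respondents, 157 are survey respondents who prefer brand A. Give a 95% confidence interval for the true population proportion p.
(0.312, 0.402)

Proportion CI:
p̂ = 157/440 = 0.35682
SE = √(p̂(1-p̂)/n) = √(0.35682 · 0.64318 / 440) = 0.02284

z* = 1.960
Margin = z* · SE = 1.960 · 0.02284 = 0.0448

CI: 0.35682 ± 0.0448 = (0.312, 0.402)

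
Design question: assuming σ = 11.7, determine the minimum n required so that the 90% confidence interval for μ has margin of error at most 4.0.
n ≥ 24

For margin E ≤ 4.0:
n ≥ (z* · σ / E)²
n ≥ (1.645 · 11.7 / 4.0)²
n ≥ 23.15

Minimum n = 24 (rounding up)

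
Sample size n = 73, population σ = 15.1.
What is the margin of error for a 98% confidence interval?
Margin of error = 4.11

Margin of error = z* · σ/√n
= 2.326 · 15.1/√73
= 2.326 · 15.1/8.5440
= 4.11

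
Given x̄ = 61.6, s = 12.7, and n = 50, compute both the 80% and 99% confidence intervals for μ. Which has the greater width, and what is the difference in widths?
99% CI is wider by 4.96

df = 49
80% CI: t* = 1.299, (59.27, 63.93), width = 2 · t* · s/√n = 4.67
99% CI: t* = 2.680, (56.79, 66.41), width = 2 · t* · s/√n = 9.63

The 99% CI is wider by 9.63 - 4.67 = 4.96.
Higher confidence requires a wider interval.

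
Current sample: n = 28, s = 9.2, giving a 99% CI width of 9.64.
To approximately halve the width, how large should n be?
n ≈ 112

CI width ∝ 1/√n
To reduce width by factor 2, need √n to grow by 2 → need 2² = 4 times as many samples.

Current: n = 28, width = 9.64
New: n = 112, width ≈ 4.56

Width reduced by factor of 9.64/4.56 = 2.11.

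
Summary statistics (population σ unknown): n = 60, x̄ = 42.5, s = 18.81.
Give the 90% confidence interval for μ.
(38.44, 46.56)

t-interval (σ unknown):
df = n - 1 = 59
t* = 1.671 for 90% confidence

Margin of error = t* · s/√n = 1.671 · 18.81/√60 = 4.06

CI: (38.44, 46.56)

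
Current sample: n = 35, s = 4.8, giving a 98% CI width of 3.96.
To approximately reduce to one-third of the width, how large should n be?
n ≈ 315

CI width ∝ 1/√n
To reduce width by factor 3, need √n to grow by 3 → need 3² = 9 times as many samples.

Current: n = 35, width = 3.96
New: n = 315, width ≈ 1.26

Width reduced by factor of 3.96/1.26 = 3.14.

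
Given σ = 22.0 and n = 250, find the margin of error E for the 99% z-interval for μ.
Margin of error = 3.58

Margin of error = z* · σ/√n
= 2.576 · 22.0/√250
= 2.576 · 22.0/15.8114
= 3.58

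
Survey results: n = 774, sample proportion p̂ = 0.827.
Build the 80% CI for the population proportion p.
(0.810, 0.844)

Proportion CI:
SE = √(p̂(1-p̂)/n) = √(0.827 · 0.173 / 774) = 0.01360

z* = 1.282
Margin = z* · SE = 1.282 · 0.01360 = 0.0174

CI: 0.827 ± 0.0174 = (0.810, 0.844)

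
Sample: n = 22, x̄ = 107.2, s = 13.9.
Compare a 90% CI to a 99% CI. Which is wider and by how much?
99% CI is wider by 6.58

df = 21
90% CI: t* = 1.721, (102.10, 112.30), width = 2 · t* · s/√n = 10.20
99% CI: t* = 2.831, (98.81, 115.59), width = 2 · t* · s/√n = 16.78

The 99% CI is wider by 16.78 - 10.20 = 6.58.
Higher confidence requires a wider interval.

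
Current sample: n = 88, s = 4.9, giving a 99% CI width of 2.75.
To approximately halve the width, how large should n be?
n ≈ 352

CI width ∝ 1/√n
To reduce width by factor 2, need √n to grow by 2 → need 2² = 4 times as many samples.

Current: n = 88, width = 2.75
New: n = 352, width ≈ 1.35

Width reduced by factor of 2.75/1.35 = 2.04.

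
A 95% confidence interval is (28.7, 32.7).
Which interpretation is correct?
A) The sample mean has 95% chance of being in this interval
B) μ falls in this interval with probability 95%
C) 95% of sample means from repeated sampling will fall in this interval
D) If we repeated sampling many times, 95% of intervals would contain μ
D

A) Wrong — x̄ is observed and sits in the interval by construction.
B) Wrong — μ is fixed; the randomness lives in the interval, not in μ.
C) Wrong — coverage applies to intervals containing μ, not to future x̄ values.
D) Correct — this is the frequentist long-run coverage interpretation.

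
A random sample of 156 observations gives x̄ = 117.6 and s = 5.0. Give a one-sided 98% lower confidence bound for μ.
μ ≥ 116.77

Lower bound (one-sided):
t* = 2.071 (one-sided for 98%)
Lower bound = x̄ - t* · s/√n = 117.6 - 2.071 · 5.0/√156 = 116.77

We are 98% confident that μ ≥ 116.77.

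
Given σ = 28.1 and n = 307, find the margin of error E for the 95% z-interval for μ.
Margin of error = 3.14

Margin of error = z* · σ/√n
= 1.960 · 28.1/√307
= 1.960 · 28.1/17.5214
= 3.14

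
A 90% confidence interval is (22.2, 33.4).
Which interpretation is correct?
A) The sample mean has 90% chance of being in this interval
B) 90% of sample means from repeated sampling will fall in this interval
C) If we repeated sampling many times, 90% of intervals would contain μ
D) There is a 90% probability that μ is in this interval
C

A) Wrong — x̄ is observed and sits in the interval by construction.
B) Wrong — coverage applies to intervals containing μ, not to future x̄ values.
C) Correct — this is the frequentist long-run coverage interpretation.
D) Wrong — μ is fixed; the randomness lives in the interval, not in μ.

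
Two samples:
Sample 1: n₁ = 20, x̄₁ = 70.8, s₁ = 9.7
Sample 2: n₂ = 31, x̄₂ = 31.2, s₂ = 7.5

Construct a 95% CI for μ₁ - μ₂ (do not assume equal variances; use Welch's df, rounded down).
(34.40, 44.80)

Difference: x̄₁ - x̄₂ = 39.60
SE = √(s₁²/n₁ + s₂²/n₂) = √(9.7²/20 + 7.5²/31) = 2.5532
df = 33.34 → 33 (Welch–Satterthwaite, rounded down)
t* = 2.035

CI: 39.60 ± 2.035 · 2.5532 = 39.60 ± 5.20 = (34.40, 44.80)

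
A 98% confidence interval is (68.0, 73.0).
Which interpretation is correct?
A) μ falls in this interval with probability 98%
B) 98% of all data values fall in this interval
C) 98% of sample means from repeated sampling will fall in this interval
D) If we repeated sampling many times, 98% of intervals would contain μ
D

A) Wrong — μ is fixed; the randomness lives in the interval, not in μ.
B) Wrong — a CI is about the parameter μ, not individual data values.
C) Wrong — coverage applies to intervals containing μ, not to future x̄ values.
D) Correct — this is the frequentist long-run coverage interpretation.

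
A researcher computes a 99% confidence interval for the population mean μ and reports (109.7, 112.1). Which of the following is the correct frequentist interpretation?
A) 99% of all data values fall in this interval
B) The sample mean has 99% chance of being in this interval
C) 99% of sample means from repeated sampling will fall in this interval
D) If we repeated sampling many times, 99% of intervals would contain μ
D

A) Wrong — a CI is about the parameter μ, not individual data values.
B) Wrong — x̄ is observed and sits in the interval by construction.
C) Wrong — coverage applies to intervals containing μ, not to future x̄ values.
D) Correct — this is the frequentist long-run coverage interpretation.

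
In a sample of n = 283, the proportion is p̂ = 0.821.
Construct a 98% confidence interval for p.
(0.768, 0.874)

Proportion CI:
SE = √(p̂(1-p̂)/n) = √(0.821 · 0.179 / 283) = 0.02279

z* = 2.326
Margin = z* · SE = 2.326 · 0.02279 = 0.0530

CI: 0.821 ± 0.0530 = (0.768, 0.874)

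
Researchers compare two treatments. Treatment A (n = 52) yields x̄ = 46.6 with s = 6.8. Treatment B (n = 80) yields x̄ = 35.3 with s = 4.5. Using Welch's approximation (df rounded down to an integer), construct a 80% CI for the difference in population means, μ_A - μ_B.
(9.92, 12.68)

Difference: x̄₁ - x̄₂ = 11.30
SE = √(s₁²/n₁ + s₂²/n₂) = √(6.8²/52 + 4.5²/80) = 1.0688
df = 79.98 → 79 (Welch–Satterthwaite, rounded down)
t* = 1.292

CI: 11.30 ± 1.292 · 1.0688 = 11.30 ± 1.38 = (9.92, 12.68)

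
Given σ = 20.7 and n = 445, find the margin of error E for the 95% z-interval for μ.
Margin of error = 1.92

Margin of error = z* · σ/√n
= 1.960 · 20.7/√445
= 1.960 · 20.7/21.0950
= 1.92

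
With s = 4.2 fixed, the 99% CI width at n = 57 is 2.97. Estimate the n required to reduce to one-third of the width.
n ≈ 513

CI width ∝ 1/√n
To reduce width by factor 3, need √n to grow by 3 → need 3² = 9 times as many samples.

Current: n = 57, width = 2.97
New: n = 513, width ≈ 0.96

Width reduced by factor of 2.97/0.96 = 3.09.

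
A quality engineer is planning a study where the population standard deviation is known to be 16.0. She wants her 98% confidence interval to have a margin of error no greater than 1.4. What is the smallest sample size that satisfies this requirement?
n ≥ 707

For margin E ≤ 1.4:
n ≥ (z* · σ / E)²
n ≥ (2.326 · 16.0 / 1.4)²
n ≥ 706.65

Minimum n = 707 (rounding up)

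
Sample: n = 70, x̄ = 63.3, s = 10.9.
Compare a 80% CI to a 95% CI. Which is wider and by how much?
95% CI is wider by 1.83

df = 69
80% CI: t* = 1.294, (61.61, 64.99), width = 2 · t* · s/√n = 3.37
95% CI: t* = 1.995, (60.70, 65.90), width = 2 · t* · s/√n = 5.20

The 95% CI is wider by 5.20 - 3.37 = 1.83.
Higher confidence requires a wider interval.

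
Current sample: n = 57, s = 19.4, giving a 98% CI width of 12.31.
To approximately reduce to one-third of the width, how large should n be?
n ≈ 513

CI width ∝ 1/√n
To reduce width by factor 3, need √n to grow by 3 → need 3² = 9 times as many samples.

Current: n = 57, width = 12.31
New: n = 513, width ≈ 4.00

Width reduced by factor of 12.31/4.00 = 3.08.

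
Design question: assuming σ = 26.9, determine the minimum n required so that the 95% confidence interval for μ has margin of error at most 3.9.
n ≥ 183

For margin E ≤ 3.9:
n ≥ (z* · σ / E)²
n ≥ (1.960 · 26.9 / 3.9)²
n ≥ 182.76

Minimum n = 183 (rounding up)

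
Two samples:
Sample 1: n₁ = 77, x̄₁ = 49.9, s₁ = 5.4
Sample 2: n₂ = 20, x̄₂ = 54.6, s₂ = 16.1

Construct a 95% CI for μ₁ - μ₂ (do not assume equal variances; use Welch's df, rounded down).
(-12.32, 2.92)

Difference: x̄₁ - x̄₂ = -4.70
SE = √(s₁²/n₁ + s₂²/n₂) = √(5.4²/77 + 16.1²/20) = 3.6523
df = 20.12 → 20 (Welch–Satterthwaite, rounded down)
t* = 2.086

CI: -4.70 ± 2.086 · 3.6523 = -4.70 ± 7.62 = (-12.32, 2.92)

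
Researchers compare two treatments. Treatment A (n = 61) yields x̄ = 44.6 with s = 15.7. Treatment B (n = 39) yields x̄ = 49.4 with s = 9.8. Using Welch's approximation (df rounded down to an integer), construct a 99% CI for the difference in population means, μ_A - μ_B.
(-11.50, 1.90)

Difference: x̄₁ - x̄₂ = -4.80
SE = √(s₁²/n₁ + s₂²/n₂) = √(15.7²/61 + 9.8²/39) = 2.5502
df = 97.97 → 97 (Welch–Satterthwaite, rounded down)
t* = 2.627

CI: -4.80 ± 2.627 · 2.5502 = -4.80 ± 6.70 = (-11.50, 1.90)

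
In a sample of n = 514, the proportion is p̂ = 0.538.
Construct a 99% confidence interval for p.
(0.481, 0.595)

Proportion CI:
SE = √(p̂(1-p̂)/n) = √(0.538 · 0.462 / 514) = 0.02199

z* = 2.576
Margin = z* · SE = 2.576 · 0.02199 = 0.0566

CI: 0.538 ± 0.0566 = (0.481, 0.595)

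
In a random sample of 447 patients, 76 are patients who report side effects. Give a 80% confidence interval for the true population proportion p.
(0.147, 0.193)

Proportion CI:
p̂ = 76/447 = 0.17002
SE = √(p̂(1-p̂)/n) = √(0.17002 · 0.82998 / 447) = 0.01777

z* = 1.282
Margin = z* · SE = 1.282 · 0.01777 = 0.0228

CI: 0.17002 ± 0.0228 = (0.147, 0.193)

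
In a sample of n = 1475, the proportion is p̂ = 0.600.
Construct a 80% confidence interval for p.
(0.584, 0.616)

Proportion CI:
SE = √(p̂(1-p̂)/n) = √(0.600 · 0.400 / 1475) = 0.01276

z* = 1.282
Margin = z* · SE = 1.282 · 0.01276 = 0.0164

CI: 0.600 ± 0.0164 = (0.584, 0.616)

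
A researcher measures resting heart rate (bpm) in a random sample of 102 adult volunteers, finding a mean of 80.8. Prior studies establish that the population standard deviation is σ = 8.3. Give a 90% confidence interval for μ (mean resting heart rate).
(79.45, 82.15)

z-interval (σ known):
z* = 1.645 for 90% confidence

Margin of error = z* · σ/√n = 1.645 · 8.3/√102 = 1.35

CI: (80.8 - 1.35, 80.8 + 1.35) = (79.45, 82.15)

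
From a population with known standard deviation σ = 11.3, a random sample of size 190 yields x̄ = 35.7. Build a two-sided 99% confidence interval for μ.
(33.59, 37.81)

z-interval (σ known):
z* = 2.576 for 99% confidence

Margin of error = z* · σ/√n = 2.576 · 11.3/√190 = 2.11

CI: (35.7 - 2.11, 35.7 + 2.11) = (33.59, 37.81)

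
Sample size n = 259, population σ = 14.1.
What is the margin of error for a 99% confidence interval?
Margin of error = 2.26

Margin of error = z* · σ/√n
= 2.576 · 14.1/√259
= 2.576 · 14.1/16.0935
= 2.26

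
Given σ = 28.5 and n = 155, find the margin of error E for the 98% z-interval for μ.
Margin of error = 5.32

Margin of error = z* · σ/√n
= 2.326 · 28.5/√155
= 2.326 · 28.5/12.4499
= 5.32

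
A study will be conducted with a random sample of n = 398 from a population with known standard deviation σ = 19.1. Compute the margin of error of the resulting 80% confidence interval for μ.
Margin of error = 1.23

Margin of error = z* · σ/√n
= 1.282 · 19.1/√398
= 1.282 · 19.1/19.9499
= 1.23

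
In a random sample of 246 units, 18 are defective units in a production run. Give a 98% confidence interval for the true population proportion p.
(0.035, 0.112)

Proportion CI:
p̂ = 18/246 = 0.07317
SE = √(p̂(1-p̂)/n) = √(0.07317 · 0.92683 / 246) = 0.01660

z* = 2.326
Margin = z* · SE = 2.326 · 0.01660 = 0.0386

CI: 0.07317 ± 0.0386 = (0.035, 0.112)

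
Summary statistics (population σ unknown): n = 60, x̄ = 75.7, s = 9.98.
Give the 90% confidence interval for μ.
(73.55, 77.85)

t-interval (σ unknown):
df = n - 1 = 59
t* = 1.671 for 90% confidence

Margin of error = t* · s/√n = 1.671 · 9.98/√60 = 2.15

CI: (73.55, 77.85)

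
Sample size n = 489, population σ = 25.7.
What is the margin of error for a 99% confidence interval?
Margin of error = 2.99

Margin of error = z* · σ/√n
= 2.576 · 25.7/√489
= 2.576 · 25.7/22.1133
= 2.99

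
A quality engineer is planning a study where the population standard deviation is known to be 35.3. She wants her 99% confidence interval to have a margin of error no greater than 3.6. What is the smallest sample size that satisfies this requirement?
n ≥ 639

For margin E ≤ 3.6:
n ≥ (z* · σ / E)²
n ≥ (2.576 · 35.3 / 3.6)²
n ≥ 638.02

Minimum n = 639 (rounding up)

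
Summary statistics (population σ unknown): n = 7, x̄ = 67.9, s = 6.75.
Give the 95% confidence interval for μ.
(61.66, 74.14)

t-interval (σ unknown):
df = n - 1 = 6
t* = 2.447 for 95% confidence

Margin of error = t* · s/√n = 2.447 · 6.75/√7 = 6.24

CI: (61.66, 74.14)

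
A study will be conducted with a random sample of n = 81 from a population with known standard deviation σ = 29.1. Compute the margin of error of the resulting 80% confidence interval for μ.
Margin of error = 4.15

Margin of error = z* · σ/√n
= 1.282 · 29.1/√81
= 1.282 · 29.1/9.0000
= 4.15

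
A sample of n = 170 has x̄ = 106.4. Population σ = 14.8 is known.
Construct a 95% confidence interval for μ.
(104.18, 108.62)

z-interval (σ known):
z* = 1.960 for 95% confidence

Margin of error = z* · σ/√n = 1.960 · 14.8/√170 = 2.22

CI: (106.4 - 2.22, 106.4 + 2.22) = (104.18, 108.62)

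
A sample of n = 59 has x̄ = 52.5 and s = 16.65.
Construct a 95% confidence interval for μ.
(48.16, 56.84)

t-interval (σ unknown):
df = n - 1 = 58
t* = 2.002 for 95% confidence

Margin of error = t* · s/√n = 2.002 · 16.65/√59 = 4.34

CI: (48.16, 56.84)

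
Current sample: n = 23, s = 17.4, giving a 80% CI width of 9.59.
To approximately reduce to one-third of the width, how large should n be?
n ≈ 207

CI width ∝ 1/√n
To reduce width by factor 3, need √n to grow by 3 → need 3² = 9 times as many samples.

Current: n = 23, width = 9.59
New: n = 207, width ≈ 3.11

Width reduced by factor of 9.59/3.11 = 3.08.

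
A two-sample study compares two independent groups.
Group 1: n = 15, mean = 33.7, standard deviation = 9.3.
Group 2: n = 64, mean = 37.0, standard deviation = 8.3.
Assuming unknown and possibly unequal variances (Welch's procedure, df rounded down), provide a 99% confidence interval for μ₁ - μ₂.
(-10.78, 4.18)

Difference: x̄₁ - x̄₂ = -3.30
SE = √(s₁²/n₁ + s₂²/n₂) = √(9.3²/15 + 8.3²/64) = 2.6158
df = 19.56 → 19 (Welch–Satterthwaite, rounded down)
t* = 2.861

CI: -3.30 ± 2.861 · 2.6158 = -3.30 ± 7.48 = (-10.78, 4.18)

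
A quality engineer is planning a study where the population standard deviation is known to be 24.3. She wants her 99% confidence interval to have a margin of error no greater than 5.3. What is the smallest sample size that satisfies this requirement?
n ≥ 140

For margin E ≤ 5.3:
n ≥ (z* · σ / E)²
n ≥ (2.576 · 24.3 / 5.3)²
n ≥ 139.49

Minimum n = 140 (rounding up)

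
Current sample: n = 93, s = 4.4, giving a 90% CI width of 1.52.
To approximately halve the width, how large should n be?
n ≈ 372

CI width ∝ 1/√n
To reduce width by factor 2, need √n to grow by 2 → need 2² = 4 times as many samples.

Current: n = 93, width = 1.52
New: n = 372, width ≈ 0.75

Width reduced by factor of 1.52/0.75 = 2.03.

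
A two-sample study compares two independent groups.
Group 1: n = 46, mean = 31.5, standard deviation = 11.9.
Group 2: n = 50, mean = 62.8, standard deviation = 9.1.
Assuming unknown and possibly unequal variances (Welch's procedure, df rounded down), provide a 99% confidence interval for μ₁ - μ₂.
(-37.04, -25.56)

Difference: x̄₁ - x̄₂ = -31.30
SE = √(s₁²/n₁ + s₂²/n₂) = √(11.9²/46 + 9.1²/50) = 2.1759
df = 84.09 → 84 (Welch–Satterthwaite, rounded down)
t* = 2.636

CI: -31.30 ± 2.636 · 2.1759 = -31.30 ± 5.74 = (-37.04, -25.56)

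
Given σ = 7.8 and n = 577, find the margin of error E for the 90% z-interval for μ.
Margin of error = 0.53

Margin of error = z* · σ/√n
= 1.645 · 7.8/√577
= 1.645 · 7.8/24.0208
= 0.53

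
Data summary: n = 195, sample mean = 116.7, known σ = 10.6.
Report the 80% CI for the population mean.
(115.73, 117.67)

z-interval (σ known):
z* = 1.282 for 80% confidence

Margin of error = z* · σ/√n = 1.282 · 10.6/√195 = 0.97

CI: (116.7 - 0.97, 116.7 + 0.97) = (115.73, 117.67)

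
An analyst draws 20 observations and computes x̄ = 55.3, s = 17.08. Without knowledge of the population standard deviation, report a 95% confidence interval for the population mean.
(47.31, 63.29)

t-interval (σ unknown):
df = n - 1 = 19
t* = 2.093 for 95% confidence

Margin of error = t* · s/√n = 2.093 · 17.08/√20 = 7.99

CI: (47.31, 63.29)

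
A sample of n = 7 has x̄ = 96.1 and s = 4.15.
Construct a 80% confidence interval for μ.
(93.84, 98.36)

t-interval (σ unknown):
df = n - 1 = 6
t* = 1.440 for 80% confidence

Margin of error = t* · s/√n = 1.440 · 4.15/√7 = 2.26

CI: (93.84, 98.36)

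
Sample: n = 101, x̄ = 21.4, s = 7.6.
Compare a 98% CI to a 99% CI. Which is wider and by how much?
99% CI is wider by 0.39

df = 100
98% CI: t* = 2.364, (19.61, 23.19), width = 2 · t* · s/√n = 3.58
99% CI: t* = 2.626, (19.41, 23.39), width = 2 · t* · s/√n = 3.97

The 99% CI is wider by 3.97 - 3.58 = 0.39.
Higher confidence requires a wider interval.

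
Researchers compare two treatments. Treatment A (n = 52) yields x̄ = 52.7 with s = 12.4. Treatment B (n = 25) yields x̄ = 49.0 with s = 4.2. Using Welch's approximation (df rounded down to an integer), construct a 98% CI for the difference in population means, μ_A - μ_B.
(-0.86, 8.26)

Difference: x̄₁ - x̄₂ = 3.70
SE = √(s₁²/n₁ + s₂²/n₂) = √(12.4²/52 + 4.2²/25) = 1.9138
df = 69.80 → 69 (Welch–Satterthwaite, rounded down)
t* = 2.382

CI: 3.70 ± 2.382 · 1.9138 = 3.70 ± 4.56 = (-0.86, 8.26)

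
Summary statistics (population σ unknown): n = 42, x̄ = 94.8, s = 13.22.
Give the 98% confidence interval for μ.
(89.86, 99.74)

t-interval (σ unknown):
df = n - 1 = 41
t* = 2.421 for 98% confidence

Margin of error = t* · s/√n = 2.421 · 13.22/√42 = 4.94

CI: (89.86, 99.74)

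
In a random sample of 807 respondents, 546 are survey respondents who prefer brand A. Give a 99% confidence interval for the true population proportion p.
(0.634, 0.719)

Proportion CI:
p̂ = 546/807 = 0.67658
SE = √(p̂(1-p̂)/n) = √(0.67658 · 0.32342 / 807) = 0.01647

z* = 2.576
Margin = z* · SE = 2.576 · 0.01647 = 0.0424

CI: 0.67658 ± 0.0424 = (0.634, 0.719)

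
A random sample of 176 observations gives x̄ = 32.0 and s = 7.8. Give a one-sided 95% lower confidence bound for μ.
μ ≥ 31.03

Lower bound (one-sided):
t* = 1.654 (one-sided for 95%)
Lower bound = x̄ - t* · s/√n = 32.0 - 1.654 · 7.8/√176 = 31.03

We are 95% confident that μ ≥ 31.03.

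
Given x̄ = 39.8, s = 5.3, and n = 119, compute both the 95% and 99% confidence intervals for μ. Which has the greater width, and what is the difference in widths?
99% CI is wider by 0.62

df = 118
95% CI: t* = 1.980, (38.84, 40.76), width = 2 · t* · s/√n = 1.92
99% CI: t* = 2.618, (38.53, 41.07), width = 2 · t* · s/√n = 2.54

The 99% CI is wider by 2.54 - 1.92 = 0.62.
Higher confidence requires a wider interval.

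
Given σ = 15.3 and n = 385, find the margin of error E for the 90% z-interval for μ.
Margin of error = 1.28

Margin of error = z* · σ/√n
= 1.645 · 15.3/√385
= 1.645 · 15.3/19.6214
= 1.28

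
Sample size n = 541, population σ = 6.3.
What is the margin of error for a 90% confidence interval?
Margin of error = 0.45

Margin of error = z* · σ/√n
= 1.645 · 6.3/√541
= 1.645 · 6.3/23.2594
= 0.45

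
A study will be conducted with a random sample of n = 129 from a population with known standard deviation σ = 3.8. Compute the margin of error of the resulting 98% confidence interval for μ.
Margin of error = 0.78

Margin of error = z* · σ/√n
= 2.326 · 3.8/√129
= 2.326 · 3.8/11.3578
= 0.78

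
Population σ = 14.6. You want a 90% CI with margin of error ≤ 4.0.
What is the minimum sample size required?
n ≥ 37

For margin E ≤ 4.0:
n ≥ (z* · σ / E)²
n ≥ (1.645 · 14.6 / 4.0)²
n ≥ 36.05

Minimum n = 37 (rounding up)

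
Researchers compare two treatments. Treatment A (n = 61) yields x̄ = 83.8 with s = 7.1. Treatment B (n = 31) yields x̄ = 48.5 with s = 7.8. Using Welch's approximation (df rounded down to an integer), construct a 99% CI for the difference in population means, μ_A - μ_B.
(30.84, 39.76)

Difference: x̄₁ - x̄₂ = 35.30
SE = √(s₁²/n₁ + s₂²/n₂) = √(7.1²/61 + 7.8²/31) = 1.6700
df = 55.65 → 55 (Welch–Satterthwaite, rounded down)
t* = 2.668

CI: 35.30 ± 2.668 · 1.6700 = 35.30 ± 4.46 = (30.84, 39.76)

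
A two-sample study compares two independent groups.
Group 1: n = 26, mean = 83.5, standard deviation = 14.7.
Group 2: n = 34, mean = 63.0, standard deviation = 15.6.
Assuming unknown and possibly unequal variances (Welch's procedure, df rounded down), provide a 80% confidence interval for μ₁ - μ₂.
(15.40, 25.60)

Difference: x̄₁ - x̄₂ = 20.50
SE = √(s₁²/n₁ + s₂²/n₂) = √(14.7²/26 + 15.6²/34) = 3.9330
df = 55.45 → 55 (Welch–Satterthwaite, rounded down)
t* = 1.297

CI: 20.50 ± 1.297 · 3.9330 = 20.50 ± 5.10 = (15.40, 25.60)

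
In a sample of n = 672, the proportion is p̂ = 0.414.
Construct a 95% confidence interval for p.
(0.377, 0.451)

Proportion CI:
SE = √(p̂(1-p̂)/n) = √(0.414 · 0.586 / 672) = 0.01900

z* = 1.960
Margin = z* · SE = 1.960 · 0.01900 = 0.0372

CI: 0.414 ± 0.0372 = (0.377, 0.451)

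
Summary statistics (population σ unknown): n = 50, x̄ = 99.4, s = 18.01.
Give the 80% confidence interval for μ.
(96.09, 102.71)

t-interval (σ unknown):
df = n - 1 = 49
t* = 1.299 for 80% confidence

Margin of error = t* · s/√n = 1.299 · 18.01/√50 = 3.31

CI: (96.09, 102.71)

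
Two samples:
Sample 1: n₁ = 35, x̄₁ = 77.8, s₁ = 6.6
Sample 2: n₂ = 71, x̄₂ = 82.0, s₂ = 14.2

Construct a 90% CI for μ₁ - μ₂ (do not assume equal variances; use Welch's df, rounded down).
(-7.55, -0.85)

Difference: x̄₁ - x̄₂ = -4.20
SE = √(s₁²/n₁ + s₂²/n₂) = √(6.6²/35 + 14.2²/71) = 2.0210
df = 103.77 → 103 (Welch–Satterthwaite, rounded down)
t* = 1.660

CI: -4.20 ± 1.660 · 2.0210 = -4.20 ± 3.35 = (-7.55, -0.85)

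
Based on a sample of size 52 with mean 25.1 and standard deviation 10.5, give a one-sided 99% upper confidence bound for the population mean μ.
μ ≤ 28.60

Upper bound (one-sided):
t* = 2.402 (one-sided for 99%)
Upper bound = x̄ + t* · s/√n = 25.1 + 2.402 · 10.5/√52 = 28.60

We are 99% confident that μ ≤ 28.60.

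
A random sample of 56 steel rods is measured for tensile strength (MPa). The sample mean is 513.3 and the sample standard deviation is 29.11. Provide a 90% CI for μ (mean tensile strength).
(506.79, 519.81)

t-interval (σ unknown):
df = n - 1 = 55
t* = 1.673 for 90% confidence

Margin of error = t* · s/√n = 1.673 · 29.11/√56 = 6.51

CI: (506.79, 519.81)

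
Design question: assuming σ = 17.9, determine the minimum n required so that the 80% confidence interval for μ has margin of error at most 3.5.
n ≥ 43

For margin E ≤ 3.5:
n ≥ (z* · σ / E)²
n ≥ (1.282 · 17.9 / 3.5)²
n ≥ 42.99

Minimum n = 43 (rounding up)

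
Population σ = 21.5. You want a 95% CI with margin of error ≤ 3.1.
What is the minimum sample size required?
n ≥ 185

For margin E ≤ 3.1:
n ≥ (z* · σ / E)²
n ≥ (1.960 · 21.5 / 3.1)²
n ≥ 184.78

Minimum n = 185 (rounding up)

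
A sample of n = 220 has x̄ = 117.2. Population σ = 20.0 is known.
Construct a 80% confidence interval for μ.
(115.47, 118.93)

z-interval (σ known):
z* = 1.282 for 80% confidence

Margin of error = z* · σ/√n = 1.282 · 20.0/√220 = 1.73

CI: (117.2 - 1.73, 117.2 + 1.73) = (115.47, 118.93)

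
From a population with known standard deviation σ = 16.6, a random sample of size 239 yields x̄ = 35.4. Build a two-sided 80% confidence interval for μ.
(34.02, 36.78)

z-interval (σ known):
z* = 1.282 for 80% confidence

Margin of error = z* · σ/√n = 1.282 · 16.6/√239 = 1.38

CI: (35.4 - 1.38, 35.4 + 1.38) = (34.02, 36.78)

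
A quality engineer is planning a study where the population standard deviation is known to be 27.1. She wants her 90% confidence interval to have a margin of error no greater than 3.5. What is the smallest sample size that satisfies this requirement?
n ≥ 163

For margin E ≤ 3.5:
n ≥ (z* · σ / E)²
n ≥ (1.645 · 27.1 / 3.5)²
n ≥ 162.23

Minimum n = 163 (rounding up)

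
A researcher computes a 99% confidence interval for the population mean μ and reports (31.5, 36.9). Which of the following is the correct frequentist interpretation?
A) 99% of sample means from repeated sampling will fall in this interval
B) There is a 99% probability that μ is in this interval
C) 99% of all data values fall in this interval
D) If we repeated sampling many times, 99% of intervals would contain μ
D

A) Wrong — coverage applies to intervals containing μ, not to future x̄ values.
B) Wrong — μ is fixed; the randomness lives in the interval, not in μ.
C) Wrong — a CI is about the parameter μ, not individual data values.
D) Correct — this is the frequentist long-run coverage interpretation.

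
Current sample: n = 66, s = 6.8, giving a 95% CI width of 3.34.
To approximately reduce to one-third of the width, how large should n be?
n ≈ 594

CI width ∝ 1/√n
To reduce width by factor 3, need √n to grow by 3 → need 3² = 9 times as many samples.

Current: n = 66, width = 3.34
New: n = 594, width ≈ 1.10

Width reduced by factor of 3.34/1.10 = 3.04.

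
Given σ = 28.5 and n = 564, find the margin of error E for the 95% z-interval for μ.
Margin of error = 2.35

Margin of error = z* · σ/√n
= 1.960 · 28.5/√564
= 1.960 · 28.5/23.7487
= 2.35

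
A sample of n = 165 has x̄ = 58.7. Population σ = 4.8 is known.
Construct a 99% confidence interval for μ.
(57.74, 59.66)

z-interval (σ known):
z* = 2.576 for 99% confidence

Margin of error = z* · σ/√n = 2.576 · 4.8/√165 = 0.96

CI: (58.7 - 0.96, 58.7 + 0.96) = (57.74, 59.66)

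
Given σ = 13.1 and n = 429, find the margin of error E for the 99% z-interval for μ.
Margin of error = 1.63

Margin of error = z* · σ/√n
= 2.576 · 13.1/√429
= 2.576 · 13.1/20.7123
= 1.63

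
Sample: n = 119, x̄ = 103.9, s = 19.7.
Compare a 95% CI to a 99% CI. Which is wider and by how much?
99% CI is wider by 2.31

df = 118
95% CI: t* = 1.980, (100.32, 107.48), width = 2 · t* · s/√n = 7.15
99% CI: t* = 2.618, (99.17, 108.63), width = 2 · t* · s/√n = 9.46

The 99% CI is wider by 9.46 - 7.15 = 2.31.
Higher confidence requires a wider interval.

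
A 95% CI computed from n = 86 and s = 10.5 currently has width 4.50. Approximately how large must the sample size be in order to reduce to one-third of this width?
n ≈ 774

CI width ∝ 1/√n
To reduce width by factor 3, need √n to grow by 3 → need 3² = 9 times as many samples.

Current: n = 86, width = 4.50
New: n = 774, width ≈ 1.48

Width reduced by factor of 4.50/1.48 = 3.04.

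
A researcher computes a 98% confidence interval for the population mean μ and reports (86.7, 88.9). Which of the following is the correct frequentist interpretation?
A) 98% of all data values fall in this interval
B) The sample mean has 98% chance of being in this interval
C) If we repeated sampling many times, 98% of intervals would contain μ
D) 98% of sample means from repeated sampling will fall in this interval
C

A) Wrong — a CI is about the parameter μ, not individual data values.
B) Wrong — x̄ is observed and sits in the interval by construction.
C) Correct — this is the frequentist long-run coverage interpretation.
D) Wrong — coverage applies to intervals containing μ, not to future x̄ values.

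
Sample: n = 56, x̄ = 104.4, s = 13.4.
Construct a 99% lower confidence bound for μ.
μ ≥ 100.11

Lower bound (one-sided):
t* = 2.396 (one-sided for 99%)
Lower bound = x̄ - t* · s/√n = 104.4 - 2.396 · 13.4/√56 = 100.11

We are 99% confident that μ ≥ 100.11.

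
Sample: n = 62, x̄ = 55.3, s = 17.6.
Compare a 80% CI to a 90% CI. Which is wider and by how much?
90% CI is wider by 1.68

df = 61
80% CI: t* = 1.296, (52.40, 58.20), width = 2 · t* · s/√n = 5.79
90% CI: t* = 1.670, (51.57, 59.03), width = 2 · t* · s/√n = 7.47

The 90% CI is wider by 7.47 - 5.79 = 1.68.
Higher confidence requires a wider interval.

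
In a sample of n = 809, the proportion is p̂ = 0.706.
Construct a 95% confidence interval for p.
(0.675, 0.737)

Proportion CI:
SE = √(p̂(1-p̂)/n) = √(0.706 · 0.294 / 809) = 0.01602

z* = 1.960
Margin = z* · SE = 1.960 · 0.01602 = 0.0314

CI: 0.706 ± 0.0314 = (0.675, 0.737)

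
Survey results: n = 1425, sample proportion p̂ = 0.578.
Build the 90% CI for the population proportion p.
(0.556, 0.600)

Proportion CI:
SE = √(p̂(1-p̂)/n) = √(0.578 · 0.422 / 1425) = 0.01308

z* = 1.645
Margin = z* · SE = 1.645 · 0.01308 = 0.0215

CI: 0.578 ± 0.0215 = (0.556, 0.600)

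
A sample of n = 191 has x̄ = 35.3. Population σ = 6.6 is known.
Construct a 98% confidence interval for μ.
(34.19, 36.41)

z-interval (σ known):
z* = 2.326 for 98% confidence

Margin of error = z* · σ/√n = 2.326 · 6.6/√191 = 1.11

CI: (35.3 - 1.11, 35.3 + 1.11) = (34.19, 36.41)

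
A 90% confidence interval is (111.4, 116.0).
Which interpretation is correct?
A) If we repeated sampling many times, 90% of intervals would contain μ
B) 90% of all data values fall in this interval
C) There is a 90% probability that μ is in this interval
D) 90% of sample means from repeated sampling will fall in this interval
A

A) Correct — this is the frequentist long-run coverage interpretation.
B) Wrong — a CI is about the parameter μ, not individual data values.
C) Wrong — μ is fixed; the randomness lives in the interval, not in μ.
D) Wrong — coverage applies to intervals containing μ, not to future x̄ values.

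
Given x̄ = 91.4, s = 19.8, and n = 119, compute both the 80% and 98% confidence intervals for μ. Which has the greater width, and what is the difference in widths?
98% CI is wider by 3.88

df = 118
80% CI: t* = 1.289, (89.06, 93.74), width = 2 · t* · s/√n = 4.68
98% CI: t* = 2.358, (87.12, 95.68), width = 2 · t* · s/√n = 8.56

The 98% CI is wider by 8.56 - 4.68 = 3.88.
Higher confidence requires a wider interval.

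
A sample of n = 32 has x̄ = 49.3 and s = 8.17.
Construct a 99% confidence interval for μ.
(45.34, 53.26)

t-interval (σ unknown):
df = n - 1 = 31
t* = 2.744 for 99% confidence

Margin of error = t* · s/√n = 2.744 · 8.17/√32 = 3.96

CI: (45.34, 53.26)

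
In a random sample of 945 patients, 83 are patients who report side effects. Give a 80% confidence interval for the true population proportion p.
(0.076, 0.100)

Proportion CI:
p̂ = 83/945 = 0.08783
SE = √(p̂(1-p̂)/n) = √(0.08783 · 0.91217 / 945) = 0.00921

z* = 1.282
Margin = z* · SE = 1.282 · 0.00921 = 0.0118

CI: 0.08783 ± 0.0118 = (0.076, 0.100)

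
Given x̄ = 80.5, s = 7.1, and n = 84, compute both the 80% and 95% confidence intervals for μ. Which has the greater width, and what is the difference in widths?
95% CI is wider by 1.08

df = 83
80% CI: t* = 1.292, (79.50, 81.50), width = 2 · t* · s/√n = 2.00
95% CI: t* = 1.989, (78.96, 82.04), width = 2 · t* · s/√n = 3.08

The 95% CI is wider by 3.08 - 2.00 = 1.08.
Higher confidence requires a wider interval.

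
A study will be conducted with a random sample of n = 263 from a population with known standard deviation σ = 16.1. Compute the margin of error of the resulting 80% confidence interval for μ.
Margin of error = 1.27

Margin of error = z* · σ/√n
= 1.282 · 16.1/√263
= 1.282 · 16.1/16.2173
= 1.27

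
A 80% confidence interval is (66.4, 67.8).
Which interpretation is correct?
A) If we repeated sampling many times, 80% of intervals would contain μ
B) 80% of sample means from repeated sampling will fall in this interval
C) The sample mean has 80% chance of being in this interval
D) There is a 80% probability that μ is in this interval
A

A) Correct — this is the frequentist long-run coverage interpretation.
B) Wrong — coverage applies to intervals containing μ, not to future x̄ values.
C) Wrong — x̄ is observed and sits in the interval by construction.
D) Wrong — μ is fixed; the randomness lives in the interval, not in μ.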